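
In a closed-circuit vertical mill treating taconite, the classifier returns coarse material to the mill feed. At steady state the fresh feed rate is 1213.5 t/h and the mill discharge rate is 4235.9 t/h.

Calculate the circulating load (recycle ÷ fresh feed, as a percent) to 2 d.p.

CL = 249.06 %

Steady state: M = F + R.
R = M − F = 4235.9 − 1213.5 = 3022.4 t/h
CL = 100·R/F = 100·3022.4/1213.5 = 249.06 %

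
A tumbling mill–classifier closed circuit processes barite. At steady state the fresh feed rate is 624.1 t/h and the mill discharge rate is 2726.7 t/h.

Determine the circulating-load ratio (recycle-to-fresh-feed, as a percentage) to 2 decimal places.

CL = 336.90 %

M = F + R at steady state, so:
R = M − F = 2726.7 − 624.1 = 2102.6 t/h
CL = 100·R/F = 100·2102.6/624.1 = 336.90 %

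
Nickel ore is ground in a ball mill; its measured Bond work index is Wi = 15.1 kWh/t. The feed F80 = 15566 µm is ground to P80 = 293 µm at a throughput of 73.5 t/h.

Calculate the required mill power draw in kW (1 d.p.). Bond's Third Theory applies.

Bond: W = 10·Wi·(1/√P80 − 1/√F80)
W = 10·15.1·(1/√293 − 1/√15566) = 10·15.1·(0.050405) = 7.6112 kWh/t
Mill draw = 7.6112 × 73.5 = 559.4 kW

P = 559.4 kW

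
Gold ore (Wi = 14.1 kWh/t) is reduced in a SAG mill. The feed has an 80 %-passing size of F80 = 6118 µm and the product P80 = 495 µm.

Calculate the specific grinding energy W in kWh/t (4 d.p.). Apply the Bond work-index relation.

Bond:  W = 10 Wi (1/√P − 1/√F)
1/√495 = 0.044947;  1/√6118 = 0.012785
W = 10·14.1·(0.044947 − 0.012785) = 4.5348 kWh/t

W = 4.5348 kWh/t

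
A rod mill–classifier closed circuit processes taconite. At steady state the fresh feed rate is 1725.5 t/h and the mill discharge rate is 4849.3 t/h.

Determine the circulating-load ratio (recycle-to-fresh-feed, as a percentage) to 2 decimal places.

Discharge = new feed + return, hence
R = M − F = 4849.3 − 1725.5 = 3123.8 t/h
CL = 100·R/F = 100·3123.8/1725.5 = 181.04 %

CL = 181.04 %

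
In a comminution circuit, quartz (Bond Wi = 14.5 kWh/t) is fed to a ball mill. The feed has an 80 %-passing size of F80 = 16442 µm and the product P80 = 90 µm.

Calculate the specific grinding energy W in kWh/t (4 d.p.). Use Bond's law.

W = 14.1535 kWh/t

W = 10 Wi (P80^-0.5 − F80^-0.5)
1/√90 = 0.105409;  1/√16442 = 0.007799
W = 10·14.5·(0.105409 − 0.007799) = 14.1535 kWh/t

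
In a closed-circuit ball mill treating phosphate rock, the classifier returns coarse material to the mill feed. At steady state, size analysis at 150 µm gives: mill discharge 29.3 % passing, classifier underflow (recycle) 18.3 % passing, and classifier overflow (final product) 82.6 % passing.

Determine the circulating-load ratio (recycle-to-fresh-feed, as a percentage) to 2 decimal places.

Balance %-passing 150 µm (r = R/F):
(1+r)·d = r·u + o ⇒ r = (o−d)/(d−u)
r = (82.6 − 29.3)/(29.3 − 18.3) = 53.3/11.0 = 4.8455
CL = 100·r = 484.55 %

CL = 484.55 %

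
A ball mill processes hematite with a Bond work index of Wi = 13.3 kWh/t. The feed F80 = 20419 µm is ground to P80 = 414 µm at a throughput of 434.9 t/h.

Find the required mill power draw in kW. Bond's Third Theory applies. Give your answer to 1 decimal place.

Bond:  W = 10 Wi (1/√P − 1/√F)
W = 10·13.3·(1/√414 − 1/√20419) = 10·13.3·(0.042149) = 5.6058 kWh/t
Mill draw = 5.6058 × 434.9 = 2438.0 kW

P = 2438.0 kW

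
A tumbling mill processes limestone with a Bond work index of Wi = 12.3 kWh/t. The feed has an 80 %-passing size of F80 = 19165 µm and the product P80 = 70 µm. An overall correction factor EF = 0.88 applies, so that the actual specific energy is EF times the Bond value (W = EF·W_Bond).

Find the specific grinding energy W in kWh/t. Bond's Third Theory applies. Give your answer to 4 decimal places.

W = 10 Wi (P80^-0.5 − F80^-0.5)
1/√70 = 0.119523;  1/√19165 = 0.007223
W = 10·12.3·(0.119523 − 0.007223) = 13.8128 kWh/t
With EF = 0.88: W = 13.8128·0.88 = 12.1553 kWh/t

W = 12.1553 kWh/t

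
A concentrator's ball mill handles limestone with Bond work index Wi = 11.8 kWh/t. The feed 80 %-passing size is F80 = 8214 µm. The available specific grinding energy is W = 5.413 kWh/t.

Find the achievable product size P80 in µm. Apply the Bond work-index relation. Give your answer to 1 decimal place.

P80 = 308.8 µm

W = 10 Wi (1/√P80 − 1/√F80)  [Bond]
P80^(−½) = W/(10 Wi) + F80^(−½)
  = 5.4130/(10·11.8) + 1/√8214 = 0.045873 + 0.011034 = 0.056907
P80 = (1/0.056907)² = 17.5726² = 308.80 µm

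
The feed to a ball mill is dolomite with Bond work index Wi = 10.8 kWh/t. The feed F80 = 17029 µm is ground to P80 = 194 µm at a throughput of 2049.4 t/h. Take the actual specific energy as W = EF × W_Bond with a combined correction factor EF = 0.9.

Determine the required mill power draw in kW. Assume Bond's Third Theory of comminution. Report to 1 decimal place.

W = 10·Wi·(P80^(-½) − F80^(-½))
W = 10·10.8·(1/√194 − 1/√17029) = 10·10.8·(0.064133) = 6.9263 kWh/t
W_actual = 0.9 × 6.9263 = 6.2337 kWh/t
P_mill = W·ṁ = 6.2337·2049.4 = 12775.3 kW

P = 12775.3 kW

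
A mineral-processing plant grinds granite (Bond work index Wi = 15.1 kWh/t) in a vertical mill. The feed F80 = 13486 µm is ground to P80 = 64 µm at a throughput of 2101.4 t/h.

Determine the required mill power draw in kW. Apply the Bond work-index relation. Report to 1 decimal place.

W_Bond = 10·Wi·(1/√P₈₀ − 1/√F₈₀)
W = 10·15.1·(1/√64 − 1/√13486) = 10·15.1·(0.116389) = 17.5747 kWh/t
Mill draw = 17.5747 × 2101.4 = 36931.5 kW

P = 36931.5 kW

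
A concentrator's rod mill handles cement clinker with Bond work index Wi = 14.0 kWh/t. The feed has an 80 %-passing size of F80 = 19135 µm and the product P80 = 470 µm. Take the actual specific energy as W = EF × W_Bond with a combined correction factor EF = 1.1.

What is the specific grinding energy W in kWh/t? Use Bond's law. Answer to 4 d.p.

Bond: W = 10·Wi·(1/√P80 − 1/√F80)
1/√470 = 0.046127;  1/√19135 = 0.007229
W = 10·14.0·(0.046127 − 0.007229) = 5.4456 kWh/t
With EF = 1.1: W = 5.4456·1.1 = 5.9902 kWh/t

W = 5.9902 kWh/t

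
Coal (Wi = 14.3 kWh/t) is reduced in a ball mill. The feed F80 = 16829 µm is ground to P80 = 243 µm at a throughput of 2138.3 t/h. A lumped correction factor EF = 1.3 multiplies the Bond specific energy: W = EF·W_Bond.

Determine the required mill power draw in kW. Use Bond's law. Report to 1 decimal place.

P = 22436.1 kW

W = 10·Wi·[P80^(−½) − F80^(−½)]
W = 10·14.3·(1/√243 − 1/√16829) = 10·14.3·(0.056442) = 8.0711 kWh/t
With EF = 1.3: W = 8.0711·1.3 = 10.4925 kWh/t
Power = W × throughput = 10.4925 kWh/t × 2138.3 t/h = 22436.1 kW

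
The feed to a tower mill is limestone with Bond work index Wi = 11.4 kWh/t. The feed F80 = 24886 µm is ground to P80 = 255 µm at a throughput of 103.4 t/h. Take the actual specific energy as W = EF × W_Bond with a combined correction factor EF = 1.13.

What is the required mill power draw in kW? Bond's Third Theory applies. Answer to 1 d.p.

P = 749.7 kW

W = 10 Wi (1/√P80 − 1/√F80)  [Bond]
W = 10·11.4·(1/√255 − 1/√24886) = 10·11.4·(0.056283) = 6.4163 kWh/t
Apply correction: 6.4163 × 1.13 = 7.2504 kWh/t
Power = W × throughput = 7.2504 kWh/t × 103.4 t/h = 749.7 kW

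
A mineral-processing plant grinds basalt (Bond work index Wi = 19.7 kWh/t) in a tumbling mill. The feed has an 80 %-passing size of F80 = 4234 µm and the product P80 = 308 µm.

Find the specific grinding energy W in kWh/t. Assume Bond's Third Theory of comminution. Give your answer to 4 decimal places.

W = 8.1976 kWh/t

W = 10·Wi·[P80^(−½) − F80^(−½)]
1/√308 = 0.056980;  1/√4234 = 0.015368
W = 10·19.7·(0.056980 − 0.015368) = 8.1976 kWh/t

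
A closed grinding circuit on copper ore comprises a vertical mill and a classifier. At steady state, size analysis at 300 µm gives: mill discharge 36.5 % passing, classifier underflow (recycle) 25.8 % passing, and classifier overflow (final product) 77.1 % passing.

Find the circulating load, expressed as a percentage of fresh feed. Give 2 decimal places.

Let r = R/F. Size balance at 300 µm:
r = (o − d)/(d − u)
r = (77.1 − 36.5)/(36.5 − 25.8) = 40.6/10.7 = 3.7944
CL = 100·r = 379.44 %

CL = 379.44 %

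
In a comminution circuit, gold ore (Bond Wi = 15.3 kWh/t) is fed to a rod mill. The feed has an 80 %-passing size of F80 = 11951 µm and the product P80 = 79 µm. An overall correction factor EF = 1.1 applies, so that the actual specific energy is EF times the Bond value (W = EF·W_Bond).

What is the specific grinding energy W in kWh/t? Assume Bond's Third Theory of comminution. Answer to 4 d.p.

W = 10·Wi·[P80^(−½) − F80^(−½)]
1/√79 = 0.112509;  1/√11951 = 0.009147
W = 10·15.3·(0.112509 − 0.009147) = 15.8143 kWh/t
With EF = 1.1: W = 15.8143·1.1 = 17.3957 kWh/t

W = 17.3957 kWh/t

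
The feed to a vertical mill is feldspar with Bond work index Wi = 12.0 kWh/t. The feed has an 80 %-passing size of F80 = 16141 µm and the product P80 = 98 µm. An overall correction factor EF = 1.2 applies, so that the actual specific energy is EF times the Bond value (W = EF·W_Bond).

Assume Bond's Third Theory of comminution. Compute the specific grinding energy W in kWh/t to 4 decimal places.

W = 13.4128 kWh/t

W = 10 Wi / √P80 − 10 Wi / √F80
1/√98 = 0.101015;  1/√16141 = 0.007871
W = 10·12.0·(0.101015 − 0.007871) = 11.1773 kWh/t
Apply correction: 11.1773 × 1.2 = 13.4128 kWh/t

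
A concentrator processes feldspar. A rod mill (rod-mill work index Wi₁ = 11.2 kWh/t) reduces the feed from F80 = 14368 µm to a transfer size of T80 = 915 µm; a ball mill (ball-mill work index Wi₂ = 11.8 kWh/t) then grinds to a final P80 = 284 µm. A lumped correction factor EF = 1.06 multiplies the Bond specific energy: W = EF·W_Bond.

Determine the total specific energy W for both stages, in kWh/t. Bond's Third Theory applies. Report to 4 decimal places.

W = 6.2214 kWh/t

W = 10 Wi (P80^-0.5 − F80^-0.5)
Stage 1 (14368→915 µm, Wi₁=11.2): W₁ = 10·11.2·(0.033059 − 0.008343) = 2.7682 kWh/t
Stage 2 (915→284 µm, Wi₂=11.8): W₂ = 10·11.8·(0.059339 − 0.033059) = 3.1011 kWh/t
W = W₁ + W₂ = 2.7682 + 3.1011 = 5.8693 kWh/t
Apply correction: 5.8693 × 1.06 = 6.2214 kWh/t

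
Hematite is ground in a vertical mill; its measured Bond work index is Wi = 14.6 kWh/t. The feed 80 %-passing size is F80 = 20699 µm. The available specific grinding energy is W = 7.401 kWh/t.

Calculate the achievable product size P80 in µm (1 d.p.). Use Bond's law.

Bond: W = 10·Wi·(1/√P80 − 1/√F80)
1/√P80 = 1/√F80 + W/(10·Wi)
  = 7.4010/(10·14.6) + 1/√20699 = 0.050692 + 0.006951 = 0.057642
P80 = (1/0.057642)² = 17.3483² = 300.96 µm

P80 = 301.0 µm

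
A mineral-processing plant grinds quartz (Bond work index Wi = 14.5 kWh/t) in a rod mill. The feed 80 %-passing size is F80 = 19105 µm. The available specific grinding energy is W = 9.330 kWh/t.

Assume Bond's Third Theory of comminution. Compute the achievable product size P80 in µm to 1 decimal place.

P80 = 195.2 µm

Bond: W = 10·Wi·(1/√P80 − 1/√F80)
P80^(−½) = W/(10 Wi) + F80^(−½)
  = 9.3300/(10·14.5) + 1/√19105 = 0.064345 + 0.007235 = 0.071580
P80 = (1/0.071580)² = 13.9705² = 195.17 µm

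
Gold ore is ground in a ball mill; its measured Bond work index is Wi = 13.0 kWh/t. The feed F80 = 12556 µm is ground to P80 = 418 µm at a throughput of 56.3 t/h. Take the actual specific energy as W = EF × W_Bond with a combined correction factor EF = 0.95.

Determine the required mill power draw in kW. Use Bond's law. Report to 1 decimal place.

Bond: W = 10·Wi·(1/√P80 − 1/√F80)
W = 10·13.0·(1/√418 − 1/√12556) = 10·13.0·(0.039987) = 5.1983 kWh/t
Apply correction: 5.1983 × 0.95 = 4.9384 kWh/t
P = W·T = 4.9384·56.3 = 278.0 kW

P = 278.0 kW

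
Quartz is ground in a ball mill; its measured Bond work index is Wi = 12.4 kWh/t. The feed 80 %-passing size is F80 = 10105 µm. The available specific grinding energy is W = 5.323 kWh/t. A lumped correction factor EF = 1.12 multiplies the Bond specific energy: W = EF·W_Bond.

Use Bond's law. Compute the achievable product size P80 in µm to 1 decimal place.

Bond:  W = 10 Wi (1/√P − 1/√F)
W_Bond = W / EF = 5.323 / 1.12 = 4.7527 kWh/t
⇒ 1/√P80 = W_Bond/(10·Wi) + 1/√F80
  = 4.7527/(10·12.4) + 1/√10105 = 0.038328 + 0.009948 = 0.048276
P80 = (1/0.048276)² = 20.7142² = 429.08 µm

P80 = 429.1 µm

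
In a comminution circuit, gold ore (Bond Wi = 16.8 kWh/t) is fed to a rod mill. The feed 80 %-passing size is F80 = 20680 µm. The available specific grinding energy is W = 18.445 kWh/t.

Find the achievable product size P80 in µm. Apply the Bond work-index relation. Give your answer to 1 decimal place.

P80 = 73.4 µm

Bond: W = 10·Wi·(1/√P80 − 1/√F80)
P80^-0.5 = F80^-0.5 + W/(10 Wi)
  = 18.4450/(10·16.8) + 1/√20680 = 0.109792 + 0.006954 = 0.116746
P80 = (1/0.116746)² = 8.5656² = 73.37 µm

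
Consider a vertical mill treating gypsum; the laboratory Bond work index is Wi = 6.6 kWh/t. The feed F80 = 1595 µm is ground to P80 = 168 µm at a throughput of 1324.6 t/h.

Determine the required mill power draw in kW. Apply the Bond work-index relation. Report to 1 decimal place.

W = 10 Wi (P80^-0.5 − F80^-0.5)
W = 10·6.6·(1/√168 − 1/√1595) = 10·6.6·(0.052113) = 3.4394 kWh/t
Power = W × throughput = 3.4394 kWh/t × 1324.6 t/h = 4555.9 kW

P = 4555.9 kW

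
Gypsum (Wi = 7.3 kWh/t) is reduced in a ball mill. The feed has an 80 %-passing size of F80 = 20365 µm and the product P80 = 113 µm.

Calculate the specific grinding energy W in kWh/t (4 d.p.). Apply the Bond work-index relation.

W = 6.3557 kWh/t

W = 10 Wi (P80^-0.5 − F80^-0.5)
1/√113 = 0.094072;  1/√20365 = 0.007007
W = 10·7.3·(0.094072 − 0.007007) = 6.3557 kWh/t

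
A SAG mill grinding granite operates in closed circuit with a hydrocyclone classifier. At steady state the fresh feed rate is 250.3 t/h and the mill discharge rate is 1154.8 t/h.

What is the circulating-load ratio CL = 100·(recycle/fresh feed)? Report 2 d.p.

CL = 361.37 %

M = F + R at steady state, so:
R = M − F = 1154.8 − 250.3 = 904.5 t/h
CL = 100·R/F = 100·904.5/250.3 = 361.37 %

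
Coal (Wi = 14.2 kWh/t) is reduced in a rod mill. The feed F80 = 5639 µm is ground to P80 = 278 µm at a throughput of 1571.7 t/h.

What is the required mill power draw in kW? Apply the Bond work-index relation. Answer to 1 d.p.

P = 10413.5 kW

W = 10 Wi (1/√P80 − 1/√F80)  [Bond]
W = 10·14.2·(1/√278 − 1/√5639) = 10·14.2·(0.046659) = 6.6256 kWh/t
P_mill = W·ṁ = 6.6256·1571.7 = 10413.5 kW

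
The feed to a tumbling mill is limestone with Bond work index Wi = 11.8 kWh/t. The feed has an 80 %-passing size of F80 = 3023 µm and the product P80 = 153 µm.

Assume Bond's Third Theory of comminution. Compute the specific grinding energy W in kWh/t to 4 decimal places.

W = 10 Wi (P80^-0.5 − F80^-0.5)
1/√153 = 0.080845;  1/√3023 = 0.018188
W = 10·11.8·(0.080845 − 0.018188) = 7.3936 kWh/t

W = 7.3936 kWh/t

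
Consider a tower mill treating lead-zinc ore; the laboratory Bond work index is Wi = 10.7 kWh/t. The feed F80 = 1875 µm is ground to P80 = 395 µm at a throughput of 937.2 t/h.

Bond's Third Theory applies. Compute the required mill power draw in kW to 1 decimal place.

P = 2729.8 kW

W = 10 Wi (1/√P80 − 1/√F80)  [Bond]
W = 10·10.7·(1/√395 − 1/√1875) = 10·10.7·(0.027221) = 2.9127 kWh/t
P_mill = W·ṁ = 2.9127·937.2 = 2729.8 kW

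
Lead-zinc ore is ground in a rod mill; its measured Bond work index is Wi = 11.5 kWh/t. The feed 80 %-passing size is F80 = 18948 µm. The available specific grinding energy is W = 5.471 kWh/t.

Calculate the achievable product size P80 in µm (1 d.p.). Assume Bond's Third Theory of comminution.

Bond: W = 10·Wi·(1/√P80 − 1/√F80)
P80^-0.5 = F80^-0.5 + W/(10 Wi)
  = 5.4710/(10·11.5) + 1/√18948 = 0.047574 + 0.007265 = 0.054839
P80 = (1/0.054839)² = 18.2353² = 332.53 µm

P80 = 332.5 µm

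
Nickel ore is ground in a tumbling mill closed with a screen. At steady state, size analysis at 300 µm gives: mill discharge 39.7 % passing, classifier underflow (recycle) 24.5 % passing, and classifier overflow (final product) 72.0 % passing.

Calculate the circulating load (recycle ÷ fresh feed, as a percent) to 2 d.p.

CL = 212.50 %

Two-product formula at 300 µm:
(1+r)d = ru + o → r = (o−d)/(d−u)
r = (72.0 − 39.7)/(39.7 − 24.5) = 32.3/15.2 = 2.1250
CL = 100·r = 212.50 %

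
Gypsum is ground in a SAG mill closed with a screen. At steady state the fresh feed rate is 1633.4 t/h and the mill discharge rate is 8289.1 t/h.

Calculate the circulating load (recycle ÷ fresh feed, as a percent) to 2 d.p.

Mill node: discharge = fresh + recycle.
R = M − F = 8289.1 − 1633.4 = 6655.7 t/h
CL = 100·R/F = 100·6655.7/1633.4 = 407.48 %

CL = 407.48 %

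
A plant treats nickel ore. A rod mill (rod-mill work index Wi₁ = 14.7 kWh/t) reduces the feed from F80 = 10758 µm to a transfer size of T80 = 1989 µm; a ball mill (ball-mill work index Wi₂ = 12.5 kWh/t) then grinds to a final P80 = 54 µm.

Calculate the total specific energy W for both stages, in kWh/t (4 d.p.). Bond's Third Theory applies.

W = 10 Wi (1/√P80 − 1/√F80)  [Bond]
Stage 1 (10758→1989 µm, Wi₁=14.7): W₁ = 10·14.7·(0.022422 − 0.009641) = 1.8788 kWh/t
Stage 2 (1989→54 µm, Wi₂=12.5): W₂ = 10·12.5·(0.136083 − 0.022422) = 14.2075 kWh/t
W = W₁ + W₂ = 1.8788 + 14.2075 = 16.0864 kWh/t

W = 16.0864 kWh/t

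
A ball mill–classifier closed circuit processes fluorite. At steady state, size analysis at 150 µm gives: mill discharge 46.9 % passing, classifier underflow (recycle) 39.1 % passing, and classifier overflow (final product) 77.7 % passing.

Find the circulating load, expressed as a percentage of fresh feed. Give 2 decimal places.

CL = 394.87 %

Balance %-passing 150 µm (r = R/F):
d + r·d = r·u + o → r(d−u) = o−d
r = (77.7 − 46.9)/(46.9 − 39.1) = 30.8/7.8 = 3.9487
CL = 100·r = 394.87 %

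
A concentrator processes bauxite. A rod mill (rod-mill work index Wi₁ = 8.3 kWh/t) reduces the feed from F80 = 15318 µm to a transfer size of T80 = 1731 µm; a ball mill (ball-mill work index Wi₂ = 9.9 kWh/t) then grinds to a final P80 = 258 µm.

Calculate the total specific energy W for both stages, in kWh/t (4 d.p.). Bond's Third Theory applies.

W = 5.1083 kWh/t

W_Bond = 10·Wi·(1/√P₈₀ − 1/√F₈₀)
Stage 1 (15318→1731 µm, Wi₁=8.3): W₁ = 10·8.3·(0.024035 − 0.008080) = 1.3243 kWh/t
Stage 2 (1731→258 µm, Wi₂=9.9): W₂ = 10·9.9·(0.062257 − 0.024035) = 3.7840 kWh/t
W = W₁ + W₂ = 1.3243 + 3.7840 = 5.1083 kWh/t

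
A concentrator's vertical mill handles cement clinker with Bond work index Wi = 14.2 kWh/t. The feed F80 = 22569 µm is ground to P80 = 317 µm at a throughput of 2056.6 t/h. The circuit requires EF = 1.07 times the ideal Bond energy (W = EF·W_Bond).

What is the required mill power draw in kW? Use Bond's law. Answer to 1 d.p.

Bond:  W = 10 Wi (1/√P − 1/√F)
W = 10·14.2·(1/√317 − 1/√22569) = 10·14.2·(0.049509) = 7.0303 kWh/t
Apply correction: 7.0303 × 1.07 = 7.5224 kWh/t
P = W·T = 7.5224·2056.6 = 15470.6 kW

P = 15470.6 kW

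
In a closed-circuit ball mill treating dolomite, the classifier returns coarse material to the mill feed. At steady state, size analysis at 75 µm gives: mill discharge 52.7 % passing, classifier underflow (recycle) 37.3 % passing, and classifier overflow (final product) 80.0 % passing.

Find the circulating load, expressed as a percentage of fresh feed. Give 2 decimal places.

CL = 177.27 %

Mass balance on the −75 µm fraction:
r = (o − d)/(d − u)
r = (80.0 − 52.7)/(52.7 − 37.3) = 27.3/15.4 = 1.7727
CL = 100·r = 177.27 %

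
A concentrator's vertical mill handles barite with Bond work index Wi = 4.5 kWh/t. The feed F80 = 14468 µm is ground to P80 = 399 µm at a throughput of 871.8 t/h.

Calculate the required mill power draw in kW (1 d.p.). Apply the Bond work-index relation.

P = 1637.9 kW

W = 10·Wi·(P80^(-½) − F80^(-½))
W = 10·4.5·(1/√399 − 1/√14468) = 10·4.5·(0.041749) = 1.8787 kWh/t
P_mill = W·ṁ = 1.8787·871.8 = 1637.9 kW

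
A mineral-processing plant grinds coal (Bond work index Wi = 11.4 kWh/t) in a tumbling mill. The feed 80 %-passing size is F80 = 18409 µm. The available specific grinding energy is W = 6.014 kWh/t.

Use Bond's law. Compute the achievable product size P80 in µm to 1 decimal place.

P80 = 276.6 µm

Bond: W = 10·Wi·(1/√P80 − 1/√F80)
⇒ 1/√P80 = W/(10 Wi) + 1/√F80
  = 6.0140/(10·11.4) + 1/√18409 = 0.052754 + 0.007370 = 0.060125
P80 = (1/0.060125)² = 16.6321² = 276.63 µm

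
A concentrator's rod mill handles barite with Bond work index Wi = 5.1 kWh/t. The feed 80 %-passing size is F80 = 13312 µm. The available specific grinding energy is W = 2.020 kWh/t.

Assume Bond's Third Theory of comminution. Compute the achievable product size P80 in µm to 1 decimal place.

W = 10 Wi / √P80 − 10 Wi / √F80
⇒ 1/√P80 = W/(10 Wi) + 1/√F80
  = 2.0200/(10·5.1) + 1/√13312 = 0.039608 + 0.008667 = 0.048275
P80 = (1/0.048275)² = 20.7146² = 429.10 µm

P80 = 429.1 µm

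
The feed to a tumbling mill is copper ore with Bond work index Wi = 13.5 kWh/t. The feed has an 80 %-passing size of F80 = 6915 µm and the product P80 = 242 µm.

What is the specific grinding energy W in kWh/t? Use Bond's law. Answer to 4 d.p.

W = 7.0547 kWh/t

W = 10·Wi·[P80^(−½) − F80^(−½)]
1/√242 = 0.064282;  1/√6915 = 0.012026
W = 10·13.5·(0.064282 − 0.012026) = 7.0547 kWh/t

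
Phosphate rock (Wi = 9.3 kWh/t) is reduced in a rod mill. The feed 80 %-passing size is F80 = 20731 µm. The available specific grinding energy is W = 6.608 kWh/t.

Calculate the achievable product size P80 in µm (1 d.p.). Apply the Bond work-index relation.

P80 = 164.4 µm

W = 10 Wi (P80^-0.5 − F80^-0.5)
P80^-0.5 = F80^-0.5 + W/(10 Wi)
  = 6.6080/(10·9.3) + 1/√20731 = 0.071054 + 0.006945 = 0.077999
P80 = (1/0.077999)² = 12.8207² = 164.37 µm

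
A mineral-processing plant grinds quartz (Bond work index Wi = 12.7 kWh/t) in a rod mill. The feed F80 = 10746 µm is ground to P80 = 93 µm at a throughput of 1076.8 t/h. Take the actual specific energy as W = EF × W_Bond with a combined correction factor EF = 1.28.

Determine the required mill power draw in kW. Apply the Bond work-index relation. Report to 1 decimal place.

P = 16462.7 kW

W_Bond = 10·Wi·(1/√P₈₀ − 1/√F₈₀)
W = 10·12.7·(1/√93 − 1/√10746) = 10·12.7·(0.094049) = 11.9442 kWh/t
With EF = 1.28: W = 11.9442·1.28 = 15.2885 kWh/t
P_mill = W·ṁ = 15.2885·1076.8 = 16462.7 kW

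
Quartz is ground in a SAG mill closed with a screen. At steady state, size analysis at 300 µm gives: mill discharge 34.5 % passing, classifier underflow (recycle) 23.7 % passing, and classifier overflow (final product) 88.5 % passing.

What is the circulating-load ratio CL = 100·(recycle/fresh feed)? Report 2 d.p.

Classifier node, passing 300 µm:
r = (o − d)/(d − u)
r = (88.5 − 34.5)/(34.5 − 23.7) = 54.0/10.8 = 5.0000
CL = 100·r = 500.00 %

CL = 500.00 %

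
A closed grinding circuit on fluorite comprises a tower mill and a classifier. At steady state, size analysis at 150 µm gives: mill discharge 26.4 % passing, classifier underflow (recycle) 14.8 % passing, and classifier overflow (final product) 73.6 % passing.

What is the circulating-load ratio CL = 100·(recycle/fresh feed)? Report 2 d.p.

CL = 406.90 %

Balance %-passing 150 µm (r = R/F):
(1+r)·d = r·u + o ⇒ r = (o−d)/(d−u)
r = (73.6 − 26.4)/(26.4 − 14.8) = 47.2/11.6 = 4.0690
CL = 100·r = 406.90 %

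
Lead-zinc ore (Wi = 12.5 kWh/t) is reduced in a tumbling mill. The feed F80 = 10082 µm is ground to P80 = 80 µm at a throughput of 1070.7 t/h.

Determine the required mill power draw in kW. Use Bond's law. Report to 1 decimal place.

P = 13630.6 kW

W_Bond = 10·Wi·(1/√P₈₀ − 1/√F₈₀)
W = 10·12.5·(1/√80 − 1/√10082) = 10·12.5·(0.101844) = 12.7305 kWh/t
P = W·T = 12.7305·1070.7 = 13630.6 kW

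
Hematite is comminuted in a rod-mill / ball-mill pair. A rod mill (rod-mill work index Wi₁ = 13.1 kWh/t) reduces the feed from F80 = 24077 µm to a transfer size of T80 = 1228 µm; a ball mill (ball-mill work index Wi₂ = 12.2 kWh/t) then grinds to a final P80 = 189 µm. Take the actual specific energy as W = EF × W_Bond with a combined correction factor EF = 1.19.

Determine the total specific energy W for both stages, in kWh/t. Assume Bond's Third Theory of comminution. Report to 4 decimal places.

W = 9.8613 kWh/t

W = 10·Wi·(P80^(-½) − F80^(-½))
Stage 1 (24077→1228 µm, Wi₁=13.1): W₁ = 10·13.1·(0.028537 − 0.006445) = 2.8940 kWh/t
Stage 2 (1228→189 µm, Wi₂=12.2): W₂ = 10·12.2·(0.072739 − 0.028537) = 5.3927 kWh/t
W = W₁ + W₂ = 2.8940 + 5.3927 = 8.2868 kWh/t
With EF = 1.19: W = 8.2868·1.19 = 9.8613 kWh/t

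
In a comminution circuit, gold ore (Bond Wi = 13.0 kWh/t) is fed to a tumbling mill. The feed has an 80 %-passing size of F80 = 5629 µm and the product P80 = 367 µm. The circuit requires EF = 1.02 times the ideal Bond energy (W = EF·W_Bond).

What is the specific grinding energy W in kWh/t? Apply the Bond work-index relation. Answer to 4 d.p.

W_Bond = 10·Wi·(1/√P₈₀ − 1/√F₈₀)
1/√367 = 0.052200;  1/√5629 = 0.013329
W = 10·13.0·(0.052200 − 0.013329) = 5.0532 kWh/t
With EF = 1.02: W = 5.0532·1.02 = 5.1543 kWh/t

W = 5.1543 kWh/t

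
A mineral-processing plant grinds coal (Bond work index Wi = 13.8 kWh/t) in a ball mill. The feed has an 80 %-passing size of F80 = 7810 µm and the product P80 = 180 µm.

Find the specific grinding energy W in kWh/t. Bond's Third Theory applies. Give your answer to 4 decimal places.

W = 10·Wi·(P80^(-½) − F80^(-½))
1/√180 = 0.074536;  1/√7810 = 0.011316
W = 10·13.8·(0.074536 − 0.011316) = 8.7244 kWh/t

W = 8.7244 kWh/t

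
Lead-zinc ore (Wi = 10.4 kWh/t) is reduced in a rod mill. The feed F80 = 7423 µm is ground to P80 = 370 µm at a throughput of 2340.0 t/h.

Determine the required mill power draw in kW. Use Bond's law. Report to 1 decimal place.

W = 10·Wi·[P80^(−½) − F80^(−½)]
W = 10·10.4·(1/√370 − 1/√7423) = 10·10.4·(0.040381) = 4.1996 kWh/t
Mill draw = 4.1996 × 2340.0 = 9827.1 kW

P = 9827.1 kW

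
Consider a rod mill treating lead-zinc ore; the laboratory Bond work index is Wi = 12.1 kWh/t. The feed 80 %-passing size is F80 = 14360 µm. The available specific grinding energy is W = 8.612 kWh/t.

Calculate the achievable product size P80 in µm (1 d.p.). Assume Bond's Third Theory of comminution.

P80 = 158.1 µm

W = 10 Wi / √P80 − 10 Wi / √F80
P80^-0.5 = F80^-0.5 + W/(10 Wi)
  = 8.6120/(10·12.1) + 1/√14360 = 0.071174 + 0.008345 = 0.079518
P80 = (1/0.079518)² = 12.5757² = 158.15 µm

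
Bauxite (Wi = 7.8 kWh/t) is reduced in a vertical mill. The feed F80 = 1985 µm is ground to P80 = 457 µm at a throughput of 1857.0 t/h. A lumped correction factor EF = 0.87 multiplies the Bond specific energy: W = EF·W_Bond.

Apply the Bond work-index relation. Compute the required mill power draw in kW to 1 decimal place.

P = 3066.4 kW

W = 10·Wi·[P80^(−½) − F80^(−½)]
W = 10·7.8·(1/√457 − 1/√1985) = 10·7.8·(0.024333) = 1.8980 kWh/t
W_actual = 0.87 × 1.8980 = 1.6512 kWh/t
P_mill = W·ṁ = 1.6512·1857.0 = 3066.4 kW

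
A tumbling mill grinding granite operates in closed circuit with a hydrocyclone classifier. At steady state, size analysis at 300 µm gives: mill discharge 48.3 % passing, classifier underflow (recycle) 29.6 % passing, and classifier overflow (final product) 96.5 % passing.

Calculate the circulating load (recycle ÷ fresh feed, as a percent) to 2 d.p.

Let r = R/F. Size balance at 300 µm:
d + r·d = r·u + o → r(d−u) = o−d
r = (96.5 − 48.3)/(48.3 − 29.6) = 48.2/18.7 = 2.5775
CL = 100·r = 257.75 %

CL = 257.75 %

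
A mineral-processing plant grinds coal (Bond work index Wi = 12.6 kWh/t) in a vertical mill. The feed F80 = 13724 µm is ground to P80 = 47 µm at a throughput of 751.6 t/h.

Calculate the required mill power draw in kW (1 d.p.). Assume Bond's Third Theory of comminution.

W = 10 Wi / √P80 − 10 Wi / √F80
W = 10·12.6·(1/√47 − 1/√13724) = 10·12.6·(0.137329) = 17.3034 kWh/t
P = W·T = 17.3034·751.6 = 13005.3 kW

P = 13005.3 kW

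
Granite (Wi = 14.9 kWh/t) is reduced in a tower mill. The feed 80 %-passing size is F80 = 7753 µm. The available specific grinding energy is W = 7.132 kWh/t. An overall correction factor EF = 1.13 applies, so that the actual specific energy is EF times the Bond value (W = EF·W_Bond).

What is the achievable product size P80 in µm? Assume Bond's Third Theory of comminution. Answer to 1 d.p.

P80 = 346.6 µm

W = 10 Wi (1/√P80 − 1/√F80)  [Bond]
W_Bond = W / EF = 7.132 / 1.13 = 6.3115 kWh/t
P80^(−½) = W_Bond/(10 Wi) + F80^(−½)
  = 6.3115/(10·14.9) + 1/√7753 = 0.042359 + 0.011357 = 0.053716
P80 = (1/0.053716)² = 18.6164² = 346.57 µm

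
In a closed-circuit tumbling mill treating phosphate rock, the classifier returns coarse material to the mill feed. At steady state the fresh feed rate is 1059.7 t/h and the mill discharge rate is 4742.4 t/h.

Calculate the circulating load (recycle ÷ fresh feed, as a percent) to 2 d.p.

Steady state: M = F + R.
R = M − F = 4742.4 − 1059.7 = 3682.7 t/h
CL = 100·R/F = 100·3682.7/1059.7 = 347.52 %

CL = 347.52 %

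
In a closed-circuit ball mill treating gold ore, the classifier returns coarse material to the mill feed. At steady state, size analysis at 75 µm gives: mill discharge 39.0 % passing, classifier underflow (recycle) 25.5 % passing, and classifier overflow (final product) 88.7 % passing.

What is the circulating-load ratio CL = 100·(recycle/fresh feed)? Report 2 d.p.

CL = 368.15 %

Mass balance on the −75 µm fraction:
r = (o − d)/(d − u)
r = (88.7 − 39.0)/(39.0 − 25.5) = 49.7/13.5 = 3.6815
CL = 100·r = 368.15 %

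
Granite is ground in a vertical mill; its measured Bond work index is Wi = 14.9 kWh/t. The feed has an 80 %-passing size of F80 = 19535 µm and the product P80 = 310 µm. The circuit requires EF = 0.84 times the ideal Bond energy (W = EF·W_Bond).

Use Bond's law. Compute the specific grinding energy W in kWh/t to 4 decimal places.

W = 6.2131 kWh/t

W = 10 Wi (1/√P80 − 1/√F80)  [Bond]
1/√310 = 0.056796;  1/√19535 = 0.007155
W = 10·14.9·(0.056796 − 0.007155) = 7.3966 kWh/t
With EF = 0.84: W = 7.3966·0.84 = 6.2131 kWh/t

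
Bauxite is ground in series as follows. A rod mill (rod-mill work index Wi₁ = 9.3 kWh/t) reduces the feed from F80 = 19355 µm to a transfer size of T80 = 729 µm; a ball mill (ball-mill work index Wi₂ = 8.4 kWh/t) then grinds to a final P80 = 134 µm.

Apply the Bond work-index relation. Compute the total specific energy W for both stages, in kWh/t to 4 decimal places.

W = 6.9214 kWh/t

W = 10 Wi (1/√P80 − 1/√F80)  [Bond]
Stage 1 (19355→729 µm, Wi₁=9.3): W₁ = 10·9.3·(0.037037 − 0.007188) = 2.7760 kWh/t
Stage 2 (729→134 µm, Wi₂=8.4): W₂ = 10·8.4·(0.086387 − 0.037037) = 4.1454 kWh/t
W = W₁ + W₂ = 2.7760 + 4.1454 = 6.9214 kWh/t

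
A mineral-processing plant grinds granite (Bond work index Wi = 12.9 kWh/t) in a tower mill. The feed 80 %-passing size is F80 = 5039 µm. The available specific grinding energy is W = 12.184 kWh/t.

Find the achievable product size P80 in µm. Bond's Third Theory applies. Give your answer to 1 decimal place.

Bond: W = 10·Wi·(1/√P80 − 1/√F80)
⇒ 1/√P80 = W/(10 Wi) + 1/√F80
  = 12.1840/(10·12.9) + 1/√5039 = 0.094450 + 0.014087 = 0.108537
P80 = (1/0.108537)² = 9.2135² = 84.89 µm

P80 = 84.9 µm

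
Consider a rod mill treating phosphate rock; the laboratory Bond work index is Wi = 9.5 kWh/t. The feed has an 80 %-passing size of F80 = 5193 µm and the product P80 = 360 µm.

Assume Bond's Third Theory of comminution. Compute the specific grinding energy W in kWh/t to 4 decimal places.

W = 3.6886 kWh/t

W = 10·Wi·[P80^(−½) − F80^(−½)]
1/√360 = 0.052705;  1/√5193 = 0.013877
W = 10·9.5·(0.052705 − 0.013877) = 3.6886 kWh/t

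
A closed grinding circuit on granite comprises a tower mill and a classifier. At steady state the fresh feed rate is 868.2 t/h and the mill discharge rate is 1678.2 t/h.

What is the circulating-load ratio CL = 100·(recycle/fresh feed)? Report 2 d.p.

CL = 93.30 %

Mill node: discharge = fresh + recycle.
R = M − F = 1678.2 − 868.2 = 810.0 t/h
CL = 100·R/F = 100·810.0/868.2 = 93.30 %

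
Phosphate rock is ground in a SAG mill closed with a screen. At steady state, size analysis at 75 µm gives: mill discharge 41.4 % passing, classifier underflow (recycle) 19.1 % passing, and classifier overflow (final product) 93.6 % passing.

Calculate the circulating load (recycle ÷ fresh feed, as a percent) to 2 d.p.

CL = 234.08 %

Balance %-passing 75 µm (r = R/F):
d + r·d = r·u + o → r(d−u) = o−d
r = (93.6 − 41.4)/(41.4 − 19.1) = 52.2/22.3 = 2.3408
CL = 100·r = 234.08 %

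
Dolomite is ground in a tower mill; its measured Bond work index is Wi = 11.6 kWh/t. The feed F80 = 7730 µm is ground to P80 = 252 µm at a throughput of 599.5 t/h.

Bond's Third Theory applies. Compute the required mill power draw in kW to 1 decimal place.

P = 3589.8 kW

Bond:  W = 10 Wi (1/√P − 1/√F)
W = 10·11.6·(1/√252 − 1/√7730) = 10·11.6·(0.051620) = 5.9879 kWh/t
Mill draw = 5.9879 × 599.5 = 3589.8 kW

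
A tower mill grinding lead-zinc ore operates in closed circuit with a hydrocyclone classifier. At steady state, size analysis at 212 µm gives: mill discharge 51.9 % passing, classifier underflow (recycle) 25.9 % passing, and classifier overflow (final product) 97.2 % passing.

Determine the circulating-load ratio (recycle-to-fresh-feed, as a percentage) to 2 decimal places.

Mass balance on the −212 µm fraction:
r = (o − d)/(d − u)
r = (97.2 − 51.9)/(51.9 − 25.9) = 45.3/26.0 = 1.7423
CL = 100·r = 174.23 %

CL = 174.23 %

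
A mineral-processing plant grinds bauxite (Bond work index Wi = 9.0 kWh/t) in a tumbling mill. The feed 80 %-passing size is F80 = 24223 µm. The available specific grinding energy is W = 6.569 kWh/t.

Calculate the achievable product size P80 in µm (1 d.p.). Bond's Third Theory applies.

W = 10 Wi (1/√P80 − 1/√F80)  [Bond]
1/√P80 = 1/√F80 + W/(10·Wi)
  = 6.5690/(10·9.0) + 1/√24223 = 0.072989 + 0.006425 = 0.079414
P80 = (1/0.079414)² = 12.5922² = 158.56 µm

P80 = 158.6 µm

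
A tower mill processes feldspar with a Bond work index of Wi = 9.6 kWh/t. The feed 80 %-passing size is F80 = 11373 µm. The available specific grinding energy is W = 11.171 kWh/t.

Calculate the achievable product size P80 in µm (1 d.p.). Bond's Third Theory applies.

P80 = 63.2 µm

Bond: W = 10·Wi·(1/√P80 − 1/√F80)
⇒ 1/√P80 = W/(10·Wi) + 1/√F80
  = 11.1710/(10·9.6) + 1/√11373 = 0.116365 + 0.009377 = 0.125742
P80 = (1/0.125742)² = 7.9528² = 63.25 µm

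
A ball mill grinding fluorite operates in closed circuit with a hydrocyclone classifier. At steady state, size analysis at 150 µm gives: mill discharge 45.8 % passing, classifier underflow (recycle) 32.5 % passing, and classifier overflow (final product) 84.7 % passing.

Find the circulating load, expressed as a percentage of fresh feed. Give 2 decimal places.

Mass balance on the −150 µm fraction:
(1+r)d = ru + o → r = (o−d)/(d−u)
r = (84.7 − 45.8)/(45.8 − 32.5) = 38.9/13.3 = 2.9248
CL = 100·r = 292.48 %

CL = 292.48 %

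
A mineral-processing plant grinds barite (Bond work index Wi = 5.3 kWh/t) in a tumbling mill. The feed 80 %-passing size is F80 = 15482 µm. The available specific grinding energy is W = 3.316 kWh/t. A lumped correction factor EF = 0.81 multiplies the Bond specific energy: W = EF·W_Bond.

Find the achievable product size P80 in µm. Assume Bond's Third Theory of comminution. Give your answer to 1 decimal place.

W_Bond = 10·Wi·(1/√P₈₀ − 1/√F₈₀)
W_Bond = W / EF = 3.316 / 0.81 = 4.0938 kWh/t
⇒ 1/√P80 = W_Bond/(10·Wi) + 1/√F80
  = 4.0938/(10·5.3) + 1/√15482 = 0.077242 + 0.008037 = 0.085279
P80 = (1/0.085279)² = 11.7262² = 137.50 µm

P80 = 137.5 µm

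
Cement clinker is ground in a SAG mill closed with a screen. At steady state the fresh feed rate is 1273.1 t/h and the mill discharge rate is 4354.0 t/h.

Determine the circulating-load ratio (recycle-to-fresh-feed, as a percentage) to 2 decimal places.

Steady state: M = F + R.
R = M − F = 4354.0 − 1273.1 = 3080.9 t/h
CL = 100·R/F = 100·3080.9/1273.1 = 242.00 %

CL = 242.00 %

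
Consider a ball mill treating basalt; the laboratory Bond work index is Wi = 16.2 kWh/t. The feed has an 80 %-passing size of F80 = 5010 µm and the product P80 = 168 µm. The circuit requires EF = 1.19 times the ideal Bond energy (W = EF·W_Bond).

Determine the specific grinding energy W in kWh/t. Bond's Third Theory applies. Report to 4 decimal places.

Bond:  W = 10 Wi (1/√P − 1/√F)
1/√168 = 0.077152;  1/√5010 = 0.014128
W = 10·16.2·(0.077152 − 0.014128) = 10.2098 kWh/t
Corrected W = EF·W_Bond = 1.19·10.2098 = 12.1497 kWh/t

W = 12.1497 kWh/t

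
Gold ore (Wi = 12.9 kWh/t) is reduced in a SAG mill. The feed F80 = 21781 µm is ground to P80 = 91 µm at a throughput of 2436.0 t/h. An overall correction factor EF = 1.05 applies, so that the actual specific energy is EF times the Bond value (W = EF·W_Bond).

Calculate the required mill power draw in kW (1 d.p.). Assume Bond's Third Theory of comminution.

P = 32353.1 kW

W = 10 Wi / √P80 − 10 Wi / √F80
W = 10·12.9·(1/√91 − 1/√21781) = 10·12.9·(0.098053) = 12.6488 kWh/t
With EF = 1.05: W = 12.6488·1.05 = 13.2812 kWh/t
P = W·T = 13.2812·2436.0 = 32353.1 kW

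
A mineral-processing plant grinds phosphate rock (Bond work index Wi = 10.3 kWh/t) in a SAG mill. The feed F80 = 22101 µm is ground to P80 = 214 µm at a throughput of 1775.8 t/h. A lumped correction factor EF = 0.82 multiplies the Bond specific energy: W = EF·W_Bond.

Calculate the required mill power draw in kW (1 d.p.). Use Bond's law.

P = 9243.8 kW

W = 10 Wi (P80^-0.5 − F80^-0.5)
W = 10·10.3·(1/√214 − 1/√22101) = 10·10.3·(0.061632) = 6.3481 kWh/t
W_actual = 0.82 × 6.3481 = 5.2054 kWh/t
P = W·T = 5.2054·1775.8 = 9243.8 kW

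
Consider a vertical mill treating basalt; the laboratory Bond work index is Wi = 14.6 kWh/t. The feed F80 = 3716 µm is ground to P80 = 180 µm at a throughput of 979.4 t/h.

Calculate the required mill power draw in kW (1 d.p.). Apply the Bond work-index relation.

P = 8312.3 kW

Bond: W = 10·Wi·(1/√P80 − 1/√F80)
W = 10·14.6·(1/√180 − 1/√3716) = 10·14.6·(0.058131) = 8.4871 kWh/t
P_mill = W·ṁ = 8.4871·979.4 = 8312.3 kW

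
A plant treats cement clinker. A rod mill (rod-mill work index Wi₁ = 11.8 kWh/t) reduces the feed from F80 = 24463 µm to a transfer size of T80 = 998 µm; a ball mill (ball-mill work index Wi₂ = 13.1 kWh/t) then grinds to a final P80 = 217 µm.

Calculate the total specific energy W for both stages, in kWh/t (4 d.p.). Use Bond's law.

W = 7.7269 kWh/t

Bond:  W = 10 Wi (1/√P − 1/√F)
Stage 1 (24463→998 µm, Wi₁=11.8): W₁ = 10·11.8·(0.031654 − 0.006394) = 2.9808 kWh/t
Stage 2 (998→217 µm, Wi₂=13.1): W₂ = 10·13.1·(0.067884 − 0.031654) = 4.7461 kWh/t
W = W₁ + W₂ = 2.9808 + 4.7461 = 7.7269 kWh/t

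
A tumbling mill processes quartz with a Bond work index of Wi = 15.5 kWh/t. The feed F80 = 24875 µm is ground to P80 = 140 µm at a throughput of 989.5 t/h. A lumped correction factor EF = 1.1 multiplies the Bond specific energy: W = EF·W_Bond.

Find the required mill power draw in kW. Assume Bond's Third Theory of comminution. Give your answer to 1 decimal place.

W = 10 Wi (1/√P80 − 1/√F80)  [Bond]
W = 10·15.5·(1/√140 − 1/√24875) = 10·15.5·(0.078175) = 12.1171 kWh/t
Apply correction: 12.1171 × 1.1 = 13.3288 kWh/t
Mill draw = 13.3288 × 989.5 = 13188.9 kW

P = 13188.9 kW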